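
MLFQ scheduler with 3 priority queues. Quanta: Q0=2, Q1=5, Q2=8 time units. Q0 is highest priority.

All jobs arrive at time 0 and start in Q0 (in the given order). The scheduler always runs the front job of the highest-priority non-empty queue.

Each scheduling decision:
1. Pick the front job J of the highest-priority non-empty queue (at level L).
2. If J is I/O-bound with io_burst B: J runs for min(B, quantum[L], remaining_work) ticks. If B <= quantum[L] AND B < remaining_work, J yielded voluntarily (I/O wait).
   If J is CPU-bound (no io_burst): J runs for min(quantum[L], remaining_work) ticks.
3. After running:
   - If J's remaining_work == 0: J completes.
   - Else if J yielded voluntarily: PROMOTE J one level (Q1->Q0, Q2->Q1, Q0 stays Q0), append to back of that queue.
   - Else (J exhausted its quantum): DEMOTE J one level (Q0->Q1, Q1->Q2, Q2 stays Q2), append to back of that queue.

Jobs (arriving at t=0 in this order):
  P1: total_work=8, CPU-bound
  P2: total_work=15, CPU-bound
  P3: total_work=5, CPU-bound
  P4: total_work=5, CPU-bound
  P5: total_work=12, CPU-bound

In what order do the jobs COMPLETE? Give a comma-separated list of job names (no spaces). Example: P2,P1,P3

Answer: P3,P4,P1,P2,P5

Derivation:
t=0-2: P1@Q0 runs 2, rem=6, quantum used, demote→Q1. Q0=[P2,P3,P4,P5] Q1=[P1] Q2=[]
t=2-4: P2@Q0 runs 2, rem=13, quantum used, demote→Q1. Q0=[P3,P4,P5] Q1=[P1,P2] Q2=[]
t=4-6: P3@Q0 runs 2, rem=3, quantum used, demote→Q1. Q0=[P4,P5] Q1=[P1,P2,P3] Q2=[]
t=6-8: P4@Q0 runs 2, rem=3, quantum used, demote→Q1. Q0=[P5] Q1=[P1,P2,P3,P4] Q2=[]
t=8-10: P5@Q0 runs 2, rem=10, quantum used, demote→Q1. Q0=[] Q1=[P1,P2,P3,P4,P5] Q2=[]
t=10-15: P1@Q1 runs 5, rem=1, quantum used, demote→Q2. Q0=[] Q1=[P2,P3,P4,P5] Q2=[P1]
t=15-20: P2@Q1 runs 5, rem=8, quantum used, demote→Q2. Q0=[] Q1=[P3,P4,P5] Q2=[P1,P2]
t=20-23: P3@Q1 runs 3, rem=0, completes. Q0=[] Q1=[P4,P5] Q2=[P1,P2]
t=23-26: P4@Q1 runs 3, rem=0, completes. Q0=[] Q1=[P5] Q2=[P1,P2]
t=26-31: P5@Q1 runs 5, rem=5, quantum used, demote→Q2. Q0=[] Q1=[] Q2=[P1,P2,P5]
t=31-32: P1@Q2 runs 1, rem=0, completes. Q0=[] Q1=[] Q2=[P2,P5]
t=32-40: P2@Q2 runs 8, rem=0, completes. Q0=[] Q1=[] Q2=[P5]
t=40-45: P5@Q2 runs 5, rem=0, completes. Q0=[] Q1=[] Q2=[]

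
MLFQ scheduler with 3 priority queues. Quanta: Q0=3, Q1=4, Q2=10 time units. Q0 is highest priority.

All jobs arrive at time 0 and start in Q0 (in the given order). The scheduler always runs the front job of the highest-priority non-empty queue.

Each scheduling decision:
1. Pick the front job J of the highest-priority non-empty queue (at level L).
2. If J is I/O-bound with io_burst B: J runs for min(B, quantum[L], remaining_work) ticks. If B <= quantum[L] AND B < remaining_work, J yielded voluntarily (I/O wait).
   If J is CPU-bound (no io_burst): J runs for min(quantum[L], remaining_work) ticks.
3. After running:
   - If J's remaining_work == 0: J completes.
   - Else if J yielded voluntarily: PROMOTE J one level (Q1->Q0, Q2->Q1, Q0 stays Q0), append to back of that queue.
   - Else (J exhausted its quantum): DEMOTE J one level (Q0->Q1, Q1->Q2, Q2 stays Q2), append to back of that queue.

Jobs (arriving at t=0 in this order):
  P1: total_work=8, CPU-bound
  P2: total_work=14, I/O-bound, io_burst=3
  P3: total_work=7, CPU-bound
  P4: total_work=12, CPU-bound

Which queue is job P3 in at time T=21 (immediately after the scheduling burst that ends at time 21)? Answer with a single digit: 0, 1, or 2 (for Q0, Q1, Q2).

t=0-3: P1@Q0 runs 3, rem=5, quantum used, demote→Q1. Q0=[P2,P3,P4] Q1=[P1] Q2=[]
t=3-6: P2@Q0 runs 3, rem=11, I/O yield, promote→Q0. Q0=[P3,P4,P2] Q1=[P1] Q2=[]
t=6-9: P3@Q0 runs 3, rem=4, quantum used, demote→Q1. Q0=[P4,P2] Q1=[P1,P3] Q2=[]
t=9-12: P4@Q0 runs 3, rem=9, quantum used, demote→Q1. Q0=[P2] Q1=[P1,P3,P4] Q2=[]
t=12-15: P2@Q0 runs 3, rem=8, I/O yield, promote→Q0. Q0=[P2] Q1=[P1,P3,P4] Q2=[]
t=15-18: P2@Q0 runs 3, rem=5, I/O yield, promote→Q0. Q0=[P2] Q1=[P1,P3,P4] Q2=[]
t=18-21: P2@Q0 runs 3, rem=2, I/O yield, promote→Q0. Q0=[P2] Q1=[P1,P3,P4] Q2=[]
t=21-23: P2@Q0 runs 2, rem=0, completes. Q0=[] Q1=[P1,P3,P4] Q2=[]
t=23-27: P1@Q1 runs 4, rem=1, quantum used, demote→Q2. Q0=[] Q1=[P3,P4] Q2=[P1]
t=27-31: P3@Q1 runs 4, rem=0, completes. Q0=[] Q1=[P4] Q2=[P1]
t=31-35: P4@Q1 runs 4, rem=5, quantum used, demote→Q2. Q0=[] Q1=[] Q2=[P1,P4]
t=35-36: P1@Q2 runs 1, rem=0, completes. Q0=[] Q1=[] Q2=[P4]
t=36-41: P4@Q2 runs 5, rem=0, completes. Q0=[] Q1=[] Q2=[]

Answer: 1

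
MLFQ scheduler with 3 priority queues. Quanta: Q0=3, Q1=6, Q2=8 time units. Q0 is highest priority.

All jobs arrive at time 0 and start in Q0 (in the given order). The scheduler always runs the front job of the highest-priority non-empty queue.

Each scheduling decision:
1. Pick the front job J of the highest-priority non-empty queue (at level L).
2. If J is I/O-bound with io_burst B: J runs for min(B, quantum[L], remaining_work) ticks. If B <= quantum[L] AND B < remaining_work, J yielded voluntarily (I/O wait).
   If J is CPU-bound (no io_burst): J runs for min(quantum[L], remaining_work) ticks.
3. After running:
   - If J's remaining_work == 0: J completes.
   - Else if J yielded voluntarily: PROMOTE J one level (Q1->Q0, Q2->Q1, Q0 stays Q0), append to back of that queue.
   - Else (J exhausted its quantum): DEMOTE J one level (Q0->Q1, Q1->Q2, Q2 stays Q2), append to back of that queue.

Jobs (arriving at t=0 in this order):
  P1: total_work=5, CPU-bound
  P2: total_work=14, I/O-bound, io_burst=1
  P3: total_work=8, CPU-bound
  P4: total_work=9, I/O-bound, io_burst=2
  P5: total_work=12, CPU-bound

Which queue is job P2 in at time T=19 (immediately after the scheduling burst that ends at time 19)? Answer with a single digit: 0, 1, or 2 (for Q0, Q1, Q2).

Answer: 0

Derivation:
t=0-3: P1@Q0 runs 3, rem=2, quantum used, demote→Q1. Q0=[P2,P3,P4,P5] Q1=[P1] Q2=[]
t=3-4: P2@Q0 runs 1, rem=13, I/O yield, promote→Q0. Q0=[P3,P4,P5,P2] Q1=[P1] Q2=[]
t=4-7: P3@Q0 runs 3, rem=5, quantum used, demote→Q1. Q0=[P4,P5,P2] Q1=[P1,P3] Q2=[]
t=7-9: P4@Q0 runs 2, rem=7, I/O yield, promote→Q0. Q0=[P5,P2,P4] Q1=[P1,P3] Q2=[]
t=9-12: P5@Q0 runs 3, rem=9, quantum used, demote→Q1. Q0=[P2,P4] Q1=[P1,P3,P5] Q2=[]
t=12-13: P2@Q0 runs 1, rem=12, I/O yield, promote→Q0. Q0=[P4,P2] Q1=[P1,P3,P5] Q2=[]
t=13-15: P4@Q0 runs 2, rem=5, I/O yield, promote→Q0. Q0=[P2,P4] Q1=[P1,P3,P5] Q2=[]
t=15-16: P2@Q0 runs 1, rem=11, I/O yield, promote→Q0. Q0=[P4,P2] Q1=[P1,P3,P5] Q2=[]
t=16-18: P4@Q0 runs 2, rem=3, I/O yield, promote→Q0. Q0=[P2,P4] Q1=[P1,P3,P5] Q2=[]
t=18-19: P2@Q0 runs 1, rem=10, I/O yield, promote→Q0. Q0=[P4,P2] Q1=[P1,P3,P5] Q2=[]
t=19-21: P4@Q0 runs 2, rem=1, I/O yield, promote→Q0. Q0=[P2,P4] Q1=[P1,P3,P5] Q2=[]
t=21-22: P2@Q0 runs 1, rem=9, I/O yield, promote→Q0. Q0=[P4,P2] Q1=[P1,P3,P5] Q2=[]
t=22-23: P4@Q0 runs 1, rem=0, completes. Q0=[P2] Q1=[P1,P3,P5] Q2=[]
t=23-24: P2@Q0 runs 1, rem=8, I/O yield, promote→Q0. Q0=[P2] Q1=[P1,P3,P5] Q2=[]
t=24-25: P2@Q0 runs 1, rem=7, I/O yield, promote→Q0. Q0=[P2] Q1=[P1,P3,P5] Q2=[]
t=25-26: P2@Q0 runs 1, rem=6, I/O yield, promote→Q0. Q0=[P2] Q1=[P1,P3,P5] Q2=[]
t=26-27: P2@Q0 runs 1, rem=5, I/O yield, promote→Q0. Q0=[P2] Q1=[P1,P3,P5] Q2=[]
t=27-28: P2@Q0 runs 1, rem=4, I/O yield, promote→Q0. Q0=[P2] Q1=[P1,P3,P5] Q2=[]
t=28-29: P2@Q0 runs 1, rem=3, I/O yield, promote→Q0. Q0=[P2] Q1=[P1,P3,P5] Q2=[]
t=29-30: P2@Q0 runs 1, rem=2, I/O yield, promote→Q0. Q0=[P2] Q1=[P1,P3,P5] Q2=[]
t=30-31: P2@Q0 runs 1, rem=1, I/O yield, promote→Q0. Q0=[P2] Q1=[P1,P3,P5] Q2=[]
t=31-32: P2@Q0 runs 1, rem=0, completes. Q0=[] Q1=[P1,P3,P5] Q2=[]
t=32-34: P1@Q1 runs 2, rem=0, completes. Q0=[] Q1=[P3,P5] Q2=[]
t=34-39: P3@Q1 runs 5, rem=0, completes. Q0=[] Q1=[P5] Q2=[]
t=39-45: P5@Q1 runs 6, rem=3, quantum used, demote→Q2. Q0=[] Q1=[] Q2=[P5]
t=45-48: P5@Q2 runs 3, rem=0, completes. Q0=[] Q1=[] Q2=[]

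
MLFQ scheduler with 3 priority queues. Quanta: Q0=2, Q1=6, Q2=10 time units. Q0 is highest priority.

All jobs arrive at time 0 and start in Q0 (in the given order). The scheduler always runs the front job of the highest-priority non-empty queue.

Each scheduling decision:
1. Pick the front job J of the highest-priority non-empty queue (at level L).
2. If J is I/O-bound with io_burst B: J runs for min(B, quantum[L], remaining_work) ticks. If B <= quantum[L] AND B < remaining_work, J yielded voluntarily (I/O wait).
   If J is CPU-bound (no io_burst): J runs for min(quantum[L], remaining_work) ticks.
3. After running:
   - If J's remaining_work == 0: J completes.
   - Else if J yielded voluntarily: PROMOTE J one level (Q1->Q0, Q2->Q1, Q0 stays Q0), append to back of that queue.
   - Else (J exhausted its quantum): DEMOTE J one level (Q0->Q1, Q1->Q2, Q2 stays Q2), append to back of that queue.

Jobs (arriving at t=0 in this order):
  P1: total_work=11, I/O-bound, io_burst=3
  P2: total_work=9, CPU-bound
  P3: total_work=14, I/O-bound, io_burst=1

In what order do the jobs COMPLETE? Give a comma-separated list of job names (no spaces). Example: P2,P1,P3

Answer: P3,P1,P2

Derivation:
t=0-2: P1@Q0 runs 2, rem=9, quantum used, demote→Q1. Q0=[P2,P3] Q1=[P1] Q2=[]
t=2-4: P2@Q0 runs 2, rem=7, quantum used, demote→Q1. Q0=[P3] Q1=[P1,P2] Q2=[]
t=4-5: P3@Q0 runs 1, rem=13, I/O yield, promote→Q0. Q0=[P3] Q1=[P1,P2] Q2=[]
t=5-6: P3@Q0 runs 1, rem=12, I/O yield, promote→Q0. Q0=[P3] Q1=[P1,P2] Q2=[]
t=6-7: P3@Q0 runs 1, rem=11, I/O yield, promote→Q0. Q0=[P3] Q1=[P1,P2] Q2=[]
t=7-8: P3@Q0 runs 1, rem=10, I/O yield, promote→Q0. Q0=[P3] Q1=[P1,P2] Q2=[]
t=8-9: P3@Q0 runs 1, rem=9, I/O yield, promote→Q0. Q0=[P3] Q1=[P1,P2] Q2=[]
t=9-10: P3@Q0 runs 1, rem=8, I/O yield, promote→Q0. Q0=[P3] Q1=[P1,P2] Q2=[]
t=10-11: P3@Q0 runs 1, rem=7, I/O yield, promote→Q0. Q0=[P3] Q1=[P1,P2] Q2=[]
t=11-12: P3@Q0 runs 1, rem=6, I/O yield, promote→Q0. Q0=[P3] Q1=[P1,P2] Q2=[]
t=12-13: P3@Q0 runs 1, rem=5, I/O yield, promote→Q0. Q0=[P3] Q1=[P1,P2] Q2=[]
t=13-14: P3@Q0 runs 1, rem=4, I/O yield, promote→Q0. Q0=[P3] Q1=[P1,P2] Q2=[]
t=14-15: P3@Q0 runs 1, rem=3, I/O yield, promote→Q0. Q0=[P3] Q1=[P1,P2] Q2=[]
t=15-16: P3@Q0 runs 1, rem=2, I/O yield, promote→Q0. Q0=[P3] Q1=[P1,P2] Q2=[]
t=16-17: P3@Q0 runs 1, rem=1, I/O yield, promote→Q0. Q0=[P3] Q1=[P1,P2] Q2=[]
t=17-18: P3@Q0 runs 1, rem=0, completes. Q0=[] Q1=[P1,P2] Q2=[]
t=18-21: P1@Q1 runs 3, rem=6, I/O yield, promote→Q0. Q0=[P1] Q1=[P2] Q2=[]
t=21-23: P1@Q0 runs 2, rem=4, quantum used, demote→Q1. Q0=[] Q1=[P2,P1] Q2=[]
t=23-29: P2@Q1 runs 6, rem=1, quantum used, demote→Q2. Q0=[] Q1=[P1] Q2=[P2]
t=29-32: P1@Q1 runs 3, rem=1, I/O yield, promote→Q0. Q0=[P1] Q1=[] Q2=[P2]
t=32-33: P1@Q0 runs 1, rem=0, completes. Q0=[] Q1=[] Q2=[P2]
t=33-34: P2@Q2 runs 1, rem=0, completes. Q0=[] Q1=[] Q2=[]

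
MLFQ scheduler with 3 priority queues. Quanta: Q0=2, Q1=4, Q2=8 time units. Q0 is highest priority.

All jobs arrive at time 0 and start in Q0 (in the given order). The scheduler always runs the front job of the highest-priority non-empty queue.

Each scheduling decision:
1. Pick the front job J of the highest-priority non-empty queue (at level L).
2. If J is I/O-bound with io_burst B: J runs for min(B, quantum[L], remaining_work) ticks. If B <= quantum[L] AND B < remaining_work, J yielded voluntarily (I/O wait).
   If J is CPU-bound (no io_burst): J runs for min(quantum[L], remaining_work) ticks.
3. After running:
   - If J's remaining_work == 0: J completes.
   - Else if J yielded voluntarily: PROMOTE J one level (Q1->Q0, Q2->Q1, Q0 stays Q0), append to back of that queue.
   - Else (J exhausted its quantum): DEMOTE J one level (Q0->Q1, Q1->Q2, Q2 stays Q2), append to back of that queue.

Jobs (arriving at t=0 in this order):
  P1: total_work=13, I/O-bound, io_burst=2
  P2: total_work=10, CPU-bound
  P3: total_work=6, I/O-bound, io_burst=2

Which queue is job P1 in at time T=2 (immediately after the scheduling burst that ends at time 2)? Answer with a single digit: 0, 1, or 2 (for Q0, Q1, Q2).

t=0-2: P1@Q0 runs 2, rem=11, I/O yield, promote→Q0. Q0=[P2,P3,P1] Q1=[] Q2=[]
t=2-4: P2@Q0 runs 2, rem=8, quantum used, demote→Q1. Q0=[P3,P1] Q1=[P2] Q2=[]
t=4-6: P3@Q0 runs 2, rem=4, I/O yield, promote→Q0. Q0=[P1,P3] Q1=[P2] Q2=[]
t=6-8: P1@Q0 runs 2, rem=9, I/O yield, promote→Q0. Q0=[P3,P1] Q1=[P2] Q2=[]
t=8-10: P3@Q0 runs 2, rem=2, I/O yield, promote→Q0. Q0=[P1,P3] Q1=[P2] Q2=[]
t=10-12: P1@Q0 runs 2, rem=7, I/O yield, promote→Q0. Q0=[P3,P1] Q1=[P2] Q2=[]
t=12-14: P3@Q0 runs 2, rem=0, completes. Q0=[P1] Q1=[P2] Q2=[]
t=14-16: P1@Q0 runs 2, rem=5, I/O yield, promote→Q0. Q0=[P1] Q1=[P2] Q2=[]
t=16-18: P1@Q0 runs 2, rem=3, I/O yield, promote→Q0. Q0=[P1] Q1=[P2] Q2=[]
t=18-20: P1@Q0 runs 2, rem=1, I/O yield, promote→Q0. Q0=[P1] Q1=[P2] Q2=[]
t=20-21: P1@Q0 runs 1, rem=0, completes. Q0=[] Q1=[P2] Q2=[]
t=21-25: P2@Q1 runs 4, rem=4, quantum used, demote→Q2. Q0=[] Q1=[] Q2=[P2]
t=25-29: P2@Q2 runs 4, rem=0, completes. Q0=[] Q1=[] Q2=[]

Answer: 0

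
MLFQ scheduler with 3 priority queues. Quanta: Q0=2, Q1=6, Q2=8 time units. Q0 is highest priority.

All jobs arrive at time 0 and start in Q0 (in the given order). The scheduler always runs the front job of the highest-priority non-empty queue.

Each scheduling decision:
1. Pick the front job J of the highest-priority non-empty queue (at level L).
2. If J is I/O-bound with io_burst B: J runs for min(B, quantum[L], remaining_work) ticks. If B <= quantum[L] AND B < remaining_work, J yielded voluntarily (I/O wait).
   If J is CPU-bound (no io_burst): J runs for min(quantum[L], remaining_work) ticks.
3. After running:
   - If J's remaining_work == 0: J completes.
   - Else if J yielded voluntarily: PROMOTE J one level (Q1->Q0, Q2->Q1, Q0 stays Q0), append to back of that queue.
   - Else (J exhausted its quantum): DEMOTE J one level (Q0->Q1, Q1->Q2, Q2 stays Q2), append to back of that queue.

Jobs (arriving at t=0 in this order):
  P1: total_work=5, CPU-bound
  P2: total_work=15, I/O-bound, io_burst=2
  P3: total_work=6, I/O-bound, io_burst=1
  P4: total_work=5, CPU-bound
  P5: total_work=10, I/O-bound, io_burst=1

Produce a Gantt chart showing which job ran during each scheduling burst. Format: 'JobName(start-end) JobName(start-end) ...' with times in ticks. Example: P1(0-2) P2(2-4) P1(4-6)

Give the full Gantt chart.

Answer: P1(0-2) P2(2-4) P3(4-5) P4(5-7) P5(7-8) P2(8-10) P3(10-11) P5(11-12) P2(12-14) P3(14-15) P5(15-16) P2(16-18) P3(18-19) P5(19-20) P2(20-22) P3(22-23) P5(23-24) P2(24-26) P3(26-27) P5(27-28) P2(28-30) P5(30-31) P2(31-32) P5(32-33) P5(33-34) P5(34-35) P1(35-38) P4(38-41)

Derivation:
t=0-2: P1@Q0 runs 2, rem=3, quantum used, demote→Q1. Q0=[P2,P3,P4,P5] Q1=[P1] Q2=[]
t=2-4: P2@Q0 runs 2, rem=13, I/O yield, promote→Q0. Q0=[P3,P4,P5,P2] Q1=[P1] Q2=[]
t=4-5: P3@Q0 runs 1, rem=5, I/O yield, promote→Q0. Q0=[P4,P5,P2,P3] Q1=[P1] Q2=[]
t=5-7: P4@Q0 runs 2, rem=3, quantum used, demote→Q1. Q0=[P5,P2,P3] Q1=[P1,P4] Q2=[]
t=7-8: P5@Q0 runs 1, rem=9, I/O yield, promote→Q0. Q0=[P2,P3,P5] Q1=[P1,P4] Q2=[]
t=8-10: P2@Q0 runs 2, rem=11, I/O yield, promote→Q0. Q0=[P3,P5,P2] Q1=[P1,P4] Q2=[]
t=10-11: P3@Q0 runs 1, rem=4, I/O yield, promote→Q0. Q0=[P5,P2,P3] Q1=[P1,P4] Q2=[]
t=11-12: P5@Q0 runs 1, rem=8, I/O yield, promote→Q0. Q0=[P2,P3,P5] Q1=[P1,P4] Q2=[]
t=12-14: P2@Q0 runs 2, rem=9, I/O yield, promote→Q0. Q0=[P3,P5,P2] Q1=[P1,P4] Q2=[]
t=14-15: P3@Q0 runs 1, rem=3, I/O yield, promote→Q0. Q0=[P5,P2,P3] Q1=[P1,P4] Q2=[]
t=15-16: P5@Q0 runs 1, rem=7, I/O yield, promote→Q0. Q0=[P2,P3,P5] Q1=[P1,P4] Q2=[]
t=16-18: P2@Q0 runs 2, rem=7, I/O yield, promote→Q0. Q0=[P3,P5,P2] Q1=[P1,P4] Q2=[]
t=18-19: P3@Q0 runs 1, rem=2, I/O yield, promote→Q0. Q0=[P5,P2,P3] Q1=[P1,P4] Q2=[]
t=19-20: P5@Q0 runs 1, rem=6, I/O yield, promote→Q0. Q0=[P2,P3,P5] Q1=[P1,P4] Q2=[]
t=20-22: P2@Q0 runs 2, rem=5, I/O yield, promote→Q0. Q0=[P3,P5,P2] Q1=[P1,P4] Q2=[]
t=22-23: P3@Q0 runs 1, rem=1, I/O yield, promote→Q0. Q0=[P5,P2,P3] Q1=[P1,P4] Q2=[]
t=23-24: P5@Q0 runs 1, rem=5, I/O yield, promote→Q0. Q0=[P2,P3,P5] Q1=[P1,P4] Q2=[]
t=24-26: P2@Q0 runs 2, rem=3, I/O yield, promote→Q0. Q0=[P3,P5,P2] Q1=[P1,P4] Q2=[]
t=26-27: P3@Q0 runs 1, rem=0, completes. Q0=[P5,P2] Q1=[P1,P4] Q2=[]
t=27-28: P5@Q0 runs 1, rem=4, I/O yield, promote→Q0. Q0=[P2,P5] Q1=[P1,P4] Q2=[]
t=28-30: P2@Q0 runs 2, rem=1, I/O yield, promote→Q0. Q0=[P5,P2] Q1=[P1,P4] Q2=[]
t=30-31: P5@Q0 runs 1, rem=3, I/O yield, promote→Q0. Q0=[P2,P5] Q1=[P1,P4] Q2=[]
t=31-32: P2@Q0 runs 1, rem=0, completes. Q0=[P5] Q1=[P1,P4] Q2=[]
t=32-33: P5@Q0 runs 1, rem=2, I/O yield, promote→Q0. Q0=[P5] Q1=[P1,P4] Q2=[]
t=33-34: P5@Q0 runs 1, rem=1, I/O yield, promote→Q0. Q0=[P5] Q1=[P1,P4] Q2=[]
t=34-35: P5@Q0 runs 1, rem=0, completes. Q0=[] Q1=[P1,P4] Q2=[]
t=35-38: P1@Q1 runs 3, rem=0, completes. Q0=[] Q1=[P4] Q2=[]
t=38-41: P4@Q1 runs 3, rem=0, completes. Q0=[] Q1=[] Q2=[]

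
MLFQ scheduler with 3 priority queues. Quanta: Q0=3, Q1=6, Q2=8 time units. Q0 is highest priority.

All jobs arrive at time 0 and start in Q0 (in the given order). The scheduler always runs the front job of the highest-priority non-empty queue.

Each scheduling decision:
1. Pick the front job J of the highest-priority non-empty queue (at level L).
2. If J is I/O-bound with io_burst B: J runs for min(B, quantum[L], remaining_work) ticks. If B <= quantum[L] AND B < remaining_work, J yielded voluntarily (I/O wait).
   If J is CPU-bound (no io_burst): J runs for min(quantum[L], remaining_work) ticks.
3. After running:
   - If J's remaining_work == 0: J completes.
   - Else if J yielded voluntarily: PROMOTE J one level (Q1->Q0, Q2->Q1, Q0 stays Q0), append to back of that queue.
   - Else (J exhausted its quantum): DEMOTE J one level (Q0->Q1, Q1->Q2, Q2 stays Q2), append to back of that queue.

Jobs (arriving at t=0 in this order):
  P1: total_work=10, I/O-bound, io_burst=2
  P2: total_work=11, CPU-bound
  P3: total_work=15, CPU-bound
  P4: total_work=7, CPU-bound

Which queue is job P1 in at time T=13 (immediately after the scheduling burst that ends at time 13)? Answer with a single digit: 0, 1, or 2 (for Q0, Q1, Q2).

t=0-2: P1@Q0 runs 2, rem=8, I/O yield, promote→Q0. Q0=[P2,P3,P4,P1] Q1=[] Q2=[]
t=2-5: P2@Q0 runs 3, rem=8, quantum used, demote→Q1. Q0=[P3,P4,P1] Q1=[P2] Q2=[]
t=5-8: P3@Q0 runs 3, rem=12, quantum used, demote→Q1. Q0=[P4,P1] Q1=[P2,P3] Q2=[]
t=8-11: P4@Q0 runs 3, rem=4, quantum used, demote→Q1. Q0=[P1] Q1=[P2,P3,P4] Q2=[]
t=11-13: P1@Q0 runs 2, rem=6, I/O yield, promote→Q0. Q0=[P1] Q1=[P2,P3,P4] Q2=[]
t=13-15: P1@Q0 runs 2, rem=4, I/O yield, promote→Q0. Q0=[P1] Q1=[P2,P3,P4] Q2=[]
t=15-17: P1@Q0 runs 2, rem=2, I/O yield, promote→Q0. Q0=[P1] Q1=[P2,P3,P4] Q2=[]
t=17-19: P1@Q0 runs 2, rem=0, completes. Q0=[] Q1=[P2,P3,P4] Q2=[]
t=19-25: P2@Q1 runs 6, rem=2, quantum used, demote→Q2. Q0=[] Q1=[P3,P4] Q2=[P2]
t=25-31: P3@Q1 runs 6, rem=6, quantum used, demote→Q2. Q0=[] Q1=[P4] Q2=[P2,P3]
t=31-35: P4@Q1 runs 4, rem=0, completes. Q0=[] Q1=[] Q2=[P2,P3]
t=35-37: P2@Q2 runs 2, rem=0, completes. Q0=[] Q1=[] Q2=[P3]
t=37-43: P3@Q2 runs 6, rem=0, completes. Q0=[] Q1=[] Q2=[]

Answer: 0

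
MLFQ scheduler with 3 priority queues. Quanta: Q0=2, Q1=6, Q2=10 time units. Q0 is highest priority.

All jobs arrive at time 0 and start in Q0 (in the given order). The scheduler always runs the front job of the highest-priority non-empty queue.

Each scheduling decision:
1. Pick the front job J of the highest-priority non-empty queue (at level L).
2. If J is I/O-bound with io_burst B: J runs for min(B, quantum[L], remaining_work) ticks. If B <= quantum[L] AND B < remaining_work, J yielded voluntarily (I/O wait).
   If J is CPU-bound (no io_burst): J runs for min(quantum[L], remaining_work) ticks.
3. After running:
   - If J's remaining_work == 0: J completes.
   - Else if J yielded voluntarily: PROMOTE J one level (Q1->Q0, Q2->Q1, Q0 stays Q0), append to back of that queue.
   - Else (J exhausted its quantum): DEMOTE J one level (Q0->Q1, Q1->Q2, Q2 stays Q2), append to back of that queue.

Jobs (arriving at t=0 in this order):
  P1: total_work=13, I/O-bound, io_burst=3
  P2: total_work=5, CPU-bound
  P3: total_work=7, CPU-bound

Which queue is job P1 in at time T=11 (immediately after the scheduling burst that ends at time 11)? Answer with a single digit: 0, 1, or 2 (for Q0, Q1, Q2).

Answer: 1

Derivation:
t=0-2: P1@Q0 runs 2, rem=11, quantum used, demote→Q1. Q0=[P2,P3] Q1=[P1] Q2=[]
t=2-4: P2@Q0 runs 2, rem=3, quantum used, demote→Q1. Q0=[P3] Q1=[P1,P2] Q2=[]
t=4-6: P3@Q0 runs 2, rem=5, quantum used, demote→Q1. Q0=[] Q1=[P1,P2,P3] Q2=[]
t=6-9: P1@Q1 runs 3, rem=8, I/O yield, promote→Q0. Q0=[P1] Q1=[P2,P3] Q2=[]
t=9-11: P1@Q0 runs 2, rem=6, quantum used, demote→Q1. Q0=[] Q1=[P2,P3,P1] Q2=[]
t=11-14: P2@Q1 runs 3, rem=0, completes. Q0=[] Q1=[P3,P1] Q2=[]
t=14-19: P3@Q1 runs 5, rem=0, completes. Q0=[] Q1=[P1] Q2=[]
t=19-22: P1@Q1 runs 3, rem=3, I/O yield, promote→Q0. Q0=[P1] Q1=[] Q2=[]
t=22-24: P1@Q0 runs 2, rem=1, quantum used, demote→Q1. Q0=[] Q1=[P1] Q2=[]
t=24-25: P1@Q1 runs 1, rem=0, completes. Q0=[] Q1=[] Q2=[]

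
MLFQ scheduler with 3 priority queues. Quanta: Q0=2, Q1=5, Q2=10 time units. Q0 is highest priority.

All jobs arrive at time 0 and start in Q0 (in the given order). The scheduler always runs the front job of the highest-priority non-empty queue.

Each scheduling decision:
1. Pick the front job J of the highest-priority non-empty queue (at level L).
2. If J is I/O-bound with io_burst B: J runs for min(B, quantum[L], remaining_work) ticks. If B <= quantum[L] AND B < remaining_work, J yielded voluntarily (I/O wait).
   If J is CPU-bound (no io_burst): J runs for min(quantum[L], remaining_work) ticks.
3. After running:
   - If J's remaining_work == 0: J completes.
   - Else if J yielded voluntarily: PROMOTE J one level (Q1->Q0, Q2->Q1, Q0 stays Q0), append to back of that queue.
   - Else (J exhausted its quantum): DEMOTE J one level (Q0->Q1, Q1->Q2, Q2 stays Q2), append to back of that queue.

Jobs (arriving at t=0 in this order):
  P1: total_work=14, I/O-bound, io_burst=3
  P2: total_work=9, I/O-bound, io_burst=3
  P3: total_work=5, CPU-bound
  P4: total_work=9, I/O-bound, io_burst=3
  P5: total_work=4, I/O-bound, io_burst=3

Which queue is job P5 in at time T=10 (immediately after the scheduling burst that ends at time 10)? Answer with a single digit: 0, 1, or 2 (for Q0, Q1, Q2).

Answer: 1

Derivation:
t=0-2: P1@Q0 runs 2, rem=12, quantum used, demote→Q1. Q0=[P2,P3,P4,P5] Q1=[P1] Q2=[]
t=2-4: P2@Q0 runs 2, rem=7, quantum used, demote→Q1. Q0=[P3,P4,P5] Q1=[P1,P2] Q2=[]
t=4-6: P3@Q0 runs 2, rem=3, quantum used, demote→Q1. Q0=[P4,P5] Q1=[P1,P2,P3] Q2=[]
t=6-8: P4@Q0 runs 2, rem=7, quantum used, demote→Q1. Q0=[P5] Q1=[P1,P2,P3,P4] Q2=[]
t=8-10: P5@Q0 runs 2, rem=2, quantum used, demote→Q1. Q0=[] Q1=[P1,P2,P3,P4,P5] Q2=[]
t=10-13: P1@Q1 runs 3, rem=9, I/O yield, promote→Q0. Q0=[P1] Q1=[P2,P3,P4,P5] Q2=[]
t=13-15: P1@Q0 runs 2, rem=7, quantum used, demote→Q1. Q0=[] Q1=[P2,P3,P4,P5,P1] Q2=[]
t=15-18: P2@Q1 runs 3, rem=4, I/O yield, promote→Q0. Q0=[P2] Q1=[P3,P4,P5,P1] Q2=[]
t=18-20: P2@Q0 runs 2, rem=2, quantum used, demote→Q1. Q0=[] Q1=[P3,P4,P5,P1,P2] Q2=[]
t=20-23: P3@Q1 runs 3, rem=0, completes. Q0=[] Q1=[P4,P5,P1,P2] Q2=[]
t=23-26: P4@Q1 runs 3, rem=4, I/O yield, promote→Q0. Q0=[P4] Q1=[P5,P1,P2] Q2=[]
t=26-28: P4@Q0 runs 2, rem=2, quantum used, demote→Q1. Q0=[] Q1=[P5,P1,P2,P4] Q2=[]
t=28-30: P5@Q1 runs 2, rem=0, completes. Q0=[] Q1=[P1,P2,P4] Q2=[]
t=30-33: P1@Q1 runs 3, rem=4, I/O yield, promote→Q0. Q0=[P1] Q1=[P2,P4] Q2=[]
t=33-35: P1@Q0 runs 2, rem=2, quantum used, demote→Q1. Q0=[] Q1=[P2,P4,P1] Q2=[]
t=35-37: P2@Q1 runs 2, rem=0, completes. Q0=[] Q1=[P4,P1] Q2=[]
t=37-39: P4@Q1 runs 2, rem=0, completes. Q0=[] Q1=[P1] Q2=[]
t=39-41: P1@Q1 runs 2, rem=0, completes. Q0=[] Q1=[] Q2=[]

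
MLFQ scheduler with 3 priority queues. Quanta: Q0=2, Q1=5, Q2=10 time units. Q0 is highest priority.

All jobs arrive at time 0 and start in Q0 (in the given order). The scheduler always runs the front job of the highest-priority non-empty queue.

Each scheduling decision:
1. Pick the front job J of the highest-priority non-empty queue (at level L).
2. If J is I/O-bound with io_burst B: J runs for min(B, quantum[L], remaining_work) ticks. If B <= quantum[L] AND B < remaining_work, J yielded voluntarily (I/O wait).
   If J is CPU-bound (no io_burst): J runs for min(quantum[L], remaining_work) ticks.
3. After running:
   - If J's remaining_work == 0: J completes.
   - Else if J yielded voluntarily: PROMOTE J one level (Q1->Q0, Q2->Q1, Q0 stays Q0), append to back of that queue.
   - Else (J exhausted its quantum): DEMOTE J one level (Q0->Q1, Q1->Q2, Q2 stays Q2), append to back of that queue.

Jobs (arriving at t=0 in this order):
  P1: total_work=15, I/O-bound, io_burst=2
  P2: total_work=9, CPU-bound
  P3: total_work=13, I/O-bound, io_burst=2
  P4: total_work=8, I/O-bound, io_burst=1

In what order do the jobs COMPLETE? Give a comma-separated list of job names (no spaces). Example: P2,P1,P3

t=0-2: P1@Q0 runs 2, rem=13, I/O yield, promote→Q0. Q0=[P2,P3,P4,P1] Q1=[] Q2=[]
t=2-4: P2@Q0 runs 2, rem=7, quantum used, demote→Q1. Q0=[P3,P4,P1] Q1=[P2] Q2=[]
t=4-6: P3@Q0 runs 2, rem=11, I/O yield, promote→Q0. Q0=[P4,P1,P3] Q1=[P2] Q2=[]
t=6-7: P4@Q0 runs 1, rem=7, I/O yield, promote→Q0. Q0=[P1,P3,P4] Q1=[P2] Q2=[]
t=7-9: P1@Q0 runs 2, rem=11, I/O yield, promote→Q0. Q0=[P3,P4,P1] Q1=[P2] Q2=[]
t=9-11: P3@Q0 runs 2, rem=9, I/O yield, promote→Q0. Q0=[P4,P1,P3] Q1=[P2] Q2=[]
t=11-12: P4@Q0 runs 1, rem=6, I/O yield, promote→Q0. Q0=[P1,P3,P4] Q1=[P2] Q2=[]
t=12-14: P1@Q0 runs 2, rem=9, I/O yield, promote→Q0. Q0=[P3,P4,P1] Q1=[P2] Q2=[]
t=14-16: P3@Q0 runs 2, rem=7, I/O yield, promote→Q0. Q0=[P4,P1,P3] Q1=[P2] Q2=[]
t=16-17: P4@Q0 runs 1, rem=5, I/O yield, promote→Q0. Q0=[P1,P3,P4] Q1=[P2] Q2=[]
t=17-19: P1@Q0 runs 2, rem=7, I/O yield, promote→Q0. Q0=[P3,P4,P1] Q1=[P2] Q2=[]
t=19-21: P3@Q0 runs 2, rem=5, I/O yield, promote→Q0. Q0=[P4,P1,P3] Q1=[P2] Q2=[]
t=21-22: P4@Q0 runs 1, rem=4, I/O yield, promote→Q0. Q0=[P1,P3,P4] Q1=[P2] Q2=[]
t=22-24: P1@Q0 runs 2, rem=5, I/O yield, promote→Q0. Q0=[P3,P4,P1] Q1=[P2] Q2=[]
t=24-26: P3@Q0 runs 2, rem=3, I/O yield, promote→Q0. Q0=[P4,P1,P3] Q1=[P2] Q2=[]
t=26-27: P4@Q0 runs 1, rem=3, I/O yield, promote→Q0. Q0=[P1,P3,P4] Q1=[P2] Q2=[]
t=27-29: P1@Q0 runs 2, rem=3, I/O yield, promote→Q0. Q0=[P3,P4,P1] Q1=[P2] Q2=[]
t=29-31: P3@Q0 runs 2, rem=1, I/O yield, promote→Q0. Q0=[P4,P1,P3] Q1=[P2] Q2=[]
t=31-32: P4@Q0 runs 1, rem=2, I/O yield, promote→Q0. Q0=[P1,P3,P4] Q1=[P2] Q2=[]
t=32-34: P1@Q0 runs 2, rem=1, I/O yield, promote→Q0. Q0=[P3,P4,P1] Q1=[P2] Q2=[]
t=34-35: P3@Q0 runs 1, rem=0, completes. Q0=[P4,P1] Q1=[P2] Q2=[]
t=35-36: P4@Q0 runs 1, rem=1, I/O yield, promote→Q0. Q0=[P1,P4] Q1=[P2] Q2=[]
t=36-37: P1@Q0 runs 1, rem=0, completes. Q0=[P4] Q1=[P2] Q2=[]
t=37-38: P4@Q0 runs 1, rem=0, completes. Q0=[] Q1=[P2] Q2=[]
t=38-43: P2@Q1 runs 5, rem=2, quantum used, demote→Q2. Q0=[] Q1=[] Q2=[P2]
t=43-45: P2@Q2 runs 2, rem=0, completes. Q0=[] Q1=[] Q2=[]

Answer: P3,P1,P4,P2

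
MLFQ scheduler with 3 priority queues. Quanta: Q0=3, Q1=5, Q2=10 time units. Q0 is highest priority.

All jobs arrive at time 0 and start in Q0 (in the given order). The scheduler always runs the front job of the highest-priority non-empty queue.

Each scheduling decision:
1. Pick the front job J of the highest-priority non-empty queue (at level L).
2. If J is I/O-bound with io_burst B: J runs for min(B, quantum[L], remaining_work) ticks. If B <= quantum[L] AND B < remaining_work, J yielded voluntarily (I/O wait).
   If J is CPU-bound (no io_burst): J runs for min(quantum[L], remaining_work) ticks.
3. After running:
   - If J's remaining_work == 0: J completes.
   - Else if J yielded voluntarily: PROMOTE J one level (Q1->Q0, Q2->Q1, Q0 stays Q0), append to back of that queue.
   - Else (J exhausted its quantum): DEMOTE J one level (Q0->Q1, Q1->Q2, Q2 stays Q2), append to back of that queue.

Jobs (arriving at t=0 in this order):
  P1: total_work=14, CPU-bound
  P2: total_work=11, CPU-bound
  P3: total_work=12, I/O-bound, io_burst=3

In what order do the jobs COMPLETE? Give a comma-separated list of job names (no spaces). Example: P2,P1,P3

Answer: P3,P1,P2

Derivation:
t=0-3: P1@Q0 runs 3, rem=11, quantum used, demote→Q1. Q0=[P2,P3] Q1=[P1] Q2=[]
t=3-6: P2@Q0 runs 3, rem=8, quantum used, demote→Q1. Q0=[P3] Q1=[P1,P2] Q2=[]
t=6-9: P3@Q0 runs 3, rem=9, I/O yield, promote→Q0. Q0=[P3] Q1=[P1,P2] Q2=[]
t=9-12: P3@Q0 runs 3, rem=6, I/O yield, promote→Q0. Q0=[P3] Q1=[P1,P2] Q2=[]
t=12-15: P3@Q0 runs 3, rem=3, I/O yield, promote→Q0. Q0=[P3] Q1=[P1,P2] Q2=[]
t=15-18: P3@Q0 runs 3, rem=0, completes. Q0=[] Q1=[P1,P2] Q2=[]
t=18-23: P1@Q1 runs 5, rem=6, quantum used, demote→Q2. Q0=[] Q1=[P2] Q2=[P1]
t=23-28: P2@Q1 runs 5, rem=3, quantum used, demote→Q2. Q0=[] Q1=[] Q2=[P1,P2]
t=28-34: P1@Q2 runs 6, rem=0, completes. Q0=[] Q1=[] Q2=[P2]
t=34-37: P2@Q2 runs 3, rem=0, completes. Q0=[] Q1=[] Q2=[]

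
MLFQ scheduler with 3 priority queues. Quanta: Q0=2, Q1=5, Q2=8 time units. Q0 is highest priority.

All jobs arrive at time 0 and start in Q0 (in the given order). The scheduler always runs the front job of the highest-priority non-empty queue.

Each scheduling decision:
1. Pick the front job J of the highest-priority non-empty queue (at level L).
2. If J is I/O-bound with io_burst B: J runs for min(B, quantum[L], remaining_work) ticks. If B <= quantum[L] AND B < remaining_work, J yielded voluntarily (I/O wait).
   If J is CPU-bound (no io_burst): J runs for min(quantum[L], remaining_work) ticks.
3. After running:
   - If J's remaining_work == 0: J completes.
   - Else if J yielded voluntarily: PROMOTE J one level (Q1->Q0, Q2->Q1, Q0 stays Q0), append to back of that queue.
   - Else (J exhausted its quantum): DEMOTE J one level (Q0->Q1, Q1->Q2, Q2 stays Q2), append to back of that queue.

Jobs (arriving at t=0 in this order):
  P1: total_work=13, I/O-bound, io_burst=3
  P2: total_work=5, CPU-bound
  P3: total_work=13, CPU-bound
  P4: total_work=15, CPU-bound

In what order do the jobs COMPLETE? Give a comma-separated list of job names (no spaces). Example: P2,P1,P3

t=0-2: P1@Q0 runs 2, rem=11, quantum used, demote→Q1. Q0=[P2,P3,P4] Q1=[P1] Q2=[]
t=2-4: P2@Q0 runs 2, rem=3, quantum used, demote→Q1. Q0=[P3,P4] Q1=[P1,P2] Q2=[]
t=4-6: P3@Q0 runs 2, rem=11, quantum used, demote→Q1. Q0=[P4] Q1=[P1,P2,P3] Q2=[]
t=6-8: P4@Q0 runs 2, rem=13, quantum used, demote→Q1. Q0=[] Q1=[P1,P2,P3,P4] Q2=[]
t=8-11: P1@Q1 runs 3, rem=8, I/O yield, promote→Q0. Q0=[P1] Q1=[P2,P3,P4] Q2=[]
t=11-13: P1@Q0 runs 2, rem=6, quantum used, demote→Q1. Q0=[] Q1=[P2,P3,P4,P1] Q2=[]
t=13-16: P2@Q1 runs 3, rem=0, completes. Q0=[] Q1=[P3,P4,P1] Q2=[]
t=16-21: P3@Q1 runs 5, rem=6, quantum used, demote→Q2. Q0=[] Q1=[P4,P1] Q2=[P3]
t=21-26: P4@Q1 runs 5, rem=8, quantum used, demote→Q2. Q0=[] Q1=[P1] Q2=[P3,P4]
t=26-29: P1@Q1 runs 3, rem=3, I/O yield, promote→Q0. Q0=[P1] Q1=[] Q2=[P3,P4]
t=29-31: P1@Q0 runs 2, rem=1, quantum used, demote→Q1. Q0=[] Q1=[P1] Q2=[P3,P4]
t=31-32: P1@Q1 runs 1, rem=0, completes. Q0=[] Q1=[] Q2=[P3,P4]
t=32-38: P3@Q2 runs 6, rem=0, completes. Q0=[] Q1=[] Q2=[P4]
t=38-46: P4@Q2 runs 8, rem=0, completes. Q0=[] Q1=[] Q2=[]

Answer: P2,P1,P3,P4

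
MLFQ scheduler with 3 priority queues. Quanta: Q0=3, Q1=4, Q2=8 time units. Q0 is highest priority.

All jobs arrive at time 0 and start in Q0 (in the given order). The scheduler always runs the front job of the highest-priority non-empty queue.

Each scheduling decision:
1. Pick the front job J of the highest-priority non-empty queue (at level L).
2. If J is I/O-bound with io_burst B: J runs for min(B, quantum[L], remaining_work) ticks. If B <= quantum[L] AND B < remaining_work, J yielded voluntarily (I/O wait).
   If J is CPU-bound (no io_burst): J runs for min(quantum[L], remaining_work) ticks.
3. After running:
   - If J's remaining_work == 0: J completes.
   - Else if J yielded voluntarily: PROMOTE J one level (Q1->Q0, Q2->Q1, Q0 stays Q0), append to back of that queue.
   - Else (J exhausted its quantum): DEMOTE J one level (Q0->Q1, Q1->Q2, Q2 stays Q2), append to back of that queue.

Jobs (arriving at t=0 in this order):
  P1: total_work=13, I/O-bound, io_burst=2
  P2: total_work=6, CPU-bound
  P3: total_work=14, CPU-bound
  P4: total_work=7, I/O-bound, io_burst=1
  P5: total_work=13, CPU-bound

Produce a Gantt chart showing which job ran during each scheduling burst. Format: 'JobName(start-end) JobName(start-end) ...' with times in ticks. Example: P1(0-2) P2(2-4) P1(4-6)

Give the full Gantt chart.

t=0-2: P1@Q0 runs 2, rem=11, I/O yield, promote→Q0. Q0=[P2,P3,P4,P5,P1] Q1=[] Q2=[]
t=2-5: P2@Q0 runs 3, rem=3, quantum used, demote→Q1. Q0=[P3,P4,P5,P1] Q1=[P2] Q2=[]
t=5-8: P3@Q0 runs 3, rem=11, quantum used, demote→Q1. Q0=[P4,P5,P1] Q1=[P2,P3] Q2=[]
t=8-9: P4@Q0 runs 1, rem=6, I/O yield, promote→Q0. Q0=[P5,P1,P4] Q1=[P2,P3] Q2=[]
t=9-12: P5@Q0 runs 3, rem=10, quantum used, demote→Q1. Q0=[P1,P4] Q1=[P2,P3,P5] Q2=[]
t=12-14: P1@Q0 runs 2, rem=9, I/O yield, promote→Q0. Q0=[P4,P1] Q1=[P2,P3,P5] Q2=[]
t=14-15: P4@Q0 runs 1, rem=5, I/O yield, promote→Q0. Q0=[P1,P4] Q1=[P2,P3,P5] Q2=[]
t=15-17: P1@Q0 runs 2, rem=7, I/O yield, promote→Q0. Q0=[P4,P1] Q1=[P2,P3,P5] Q2=[]
t=17-18: P4@Q0 runs 1, rem=4, I/O yield, promote→Q0. Q0=[P1,P4] Q1=[P2,P3,P5] Q2=[]
t=18-20: P1@Q0 runs 2, rem=5, I/O yield, promote→Q0. Q0=[P4,P1] Q1=[P2,P3,P5] Q2=[]
t=20-21: P4@Q0 runs 1, rem=3, I/O yield, promote→Q0. Q0=[P1,P4] Q1=[P2,P3,P5] Q2=[]
t=21-23: P1@Q0 runs 2, rem=3, I/O yield, promote→Q0. Q0=[P4,P1] Q1=[P2,P3,P5] Q2=[]
t=23-24: P4@Q0 runs 1, rem=2, I/O yield, promote→Q0. Q0=[P1,P4] Q1=[P2,P3,P5] Q2=[]
t=24-26: P1@Q0 runs 2, rem=1, I/O yield, promote→Q0. Q0=[P4,P1] Q1=[P2,P3,P5] Q2=[]
t=26-27: P4@Q0 runs 1, rem=1, I/O yield, promote→Q0. Q0=[P1,P4] Q1=[P2,P3,P5] Q2=[]
t=27-28: P1@Q0 runs 1, rem=0, completes. Q0=[P4] Q1=[P2,P3,P5] Q2=[]
t=28-29: P4@Q0 runs 1, rem=0, completes. Q0=[] Q1=[P2,P3,P5] Q2=[]
t=29-32: P2@Q1 runs 3, rem=0, completes. Q0=[] Q1=[P3,P5] Q2=[]
t=32-36: P3@Q1 runs 4, rem=7, quantum used, demote→Q2. Q0=[] Q1=[P5] Q2=[P3]
t=36-40: P5@Q1 runs 4, rem=6, quantum used, demote→Q2. Q0=[] Q1=[] Q2=[P3,P5]
t=40-47: P3@Q2 runs 7, rem=0, completes. Q0=[] Q1=[] Q2=[P5]
t=47-53: P5@Q2 runs 6, rem=0, completes. Q0=[] Q1=[] Q2=[]

Answer: P1(0-2) P2(2-5) P3(5-8) P4(8-9) P5(9-12) P1(12-14) P4(14-15) P1(15-17) P4(17-18) P1(18-20) P4(20-21) P1(21-23) P4(23-24) P1(24-26) P4(26-27) P1(27-28) P4(28-29) P2(29-32) P3(32-36) P5(36-40) P3(40-47) P5(47-53)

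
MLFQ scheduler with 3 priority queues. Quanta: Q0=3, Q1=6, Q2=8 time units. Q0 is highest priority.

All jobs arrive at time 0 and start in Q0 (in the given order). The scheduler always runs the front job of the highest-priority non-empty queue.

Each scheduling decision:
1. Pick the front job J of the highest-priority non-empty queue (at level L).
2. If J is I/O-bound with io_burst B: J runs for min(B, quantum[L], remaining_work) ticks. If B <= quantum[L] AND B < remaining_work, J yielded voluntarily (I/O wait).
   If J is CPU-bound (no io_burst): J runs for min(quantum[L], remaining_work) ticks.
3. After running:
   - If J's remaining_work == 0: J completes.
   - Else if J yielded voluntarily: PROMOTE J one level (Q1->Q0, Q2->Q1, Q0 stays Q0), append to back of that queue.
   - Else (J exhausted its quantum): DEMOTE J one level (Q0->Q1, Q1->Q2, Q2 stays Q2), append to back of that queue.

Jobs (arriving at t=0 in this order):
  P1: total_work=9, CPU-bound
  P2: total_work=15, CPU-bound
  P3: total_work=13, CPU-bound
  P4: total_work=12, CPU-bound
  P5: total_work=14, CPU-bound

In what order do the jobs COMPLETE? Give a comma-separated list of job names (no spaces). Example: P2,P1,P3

t=0-3: P1@Q0 runs 3, rem=6, quantum used, demote→Q1. Q0=[P2,P3,P4,P5] Q1=[P1] Q2=[]
t=3-6: P2@Q0 runs 3, rem=12, quantum used, demote→Q1. Q0=[P3,P4,P5] Q1=[P1,P2] Q2=[]
t=6-9: P3@Q0 runs 3, rem=10, quantum used, demote→Q1. Q0=[P4,P5] Q1=[P1,P2,P3] Q2=[]
t=9-12: P4@Q0 runs 3, rem=9, quantum used, demote→Q1. Q0=[P5] Q1=[P1,P2,P3,P4] Q2=[]
t=12-15: P5@Q0 runs 3, rem=11, quantum used, demote→Q1. Q0=[] Q1=[P1,P2,P3,P4,P5] Q2=[]
t=15-21: P1@Q1 runs 6, rem=0, completes. Q0=[] Q1=[P2,P3,P4,P5] Q2=[]
t=21-27: P2@Q1 runs 6, rem=6, quantum used, demote→Q2. Q0=[] Q1=[P3,P4,P5] Q2=[P2]
t=27-33: P3@Q1 runs 6, rem=4, quantum used, demote→Q2. Q0=[] Q1=[P4,P5] Q2=[P2,P3]
t=33-39: P4@Q1 runs 6, rem=3, quantum used, demote→Q2. Q0=[] Q1=[P5] Q2=[P2,P3,P4]
t=39-45: P5@Q1 runs 6, rem=5, quantum used, demote→Q2. Q0=[] Q1=[] Q2=[P2,P3,P4,P5]
t=45-51: P2@Q2 runs 6, rem=0, completes. Q0=[] Q1=[] Q2=[P3,P4,P5]
t=51-55: P3@Q2 runs 4, rem=0, completes. Q0=[] Q1=[] Q2=[P4,P5]
t=55-58: P4@Q2 runs 3, rem=0, completes. Q0=[] Q1=[] Q2=[P5]
t=58-63: P5@Q2 runs 5, rem=0, completes. Q0=[] Q1=[] Q2=[]

Answer: P1,P2,P3,P4,P5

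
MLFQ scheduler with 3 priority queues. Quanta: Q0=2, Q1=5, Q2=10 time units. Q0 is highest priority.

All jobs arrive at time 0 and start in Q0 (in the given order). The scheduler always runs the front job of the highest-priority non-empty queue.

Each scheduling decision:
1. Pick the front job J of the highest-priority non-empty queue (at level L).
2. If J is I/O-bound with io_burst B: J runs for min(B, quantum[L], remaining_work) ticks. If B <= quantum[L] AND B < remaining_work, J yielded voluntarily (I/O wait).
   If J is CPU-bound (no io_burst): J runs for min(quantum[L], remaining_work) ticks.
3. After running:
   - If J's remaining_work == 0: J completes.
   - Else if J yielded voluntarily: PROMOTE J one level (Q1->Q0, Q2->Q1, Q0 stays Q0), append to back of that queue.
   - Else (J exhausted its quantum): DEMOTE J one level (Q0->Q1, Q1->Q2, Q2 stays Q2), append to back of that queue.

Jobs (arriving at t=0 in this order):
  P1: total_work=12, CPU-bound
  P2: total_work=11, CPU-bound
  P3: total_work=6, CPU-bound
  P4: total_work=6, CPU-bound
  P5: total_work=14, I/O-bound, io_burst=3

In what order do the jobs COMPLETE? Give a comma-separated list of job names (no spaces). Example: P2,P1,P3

Answer: P3,P4,P5,P1,P2

Derivation:
t=0-2: P1@Q0 runs 2, rem=10, quantum used, demote→Q1. Q0=[P2,P3,P4,P5] Q1=[P1] Q2=[]
t=2-4: P2@Q0 runs 2, rem=9, quantum used, demote→Q1. Q0=[P3,P4,P5] Q1=[P1,P2] Q2=[]
t=4-6: P3@Q0 runs 2, rem=4, quantum used, demote→Q1. Q0=[P4,P5] Q1=[P1,P2,P3] Q2=[]
t=6-8: P4@Q0 runs 2, rem=4, quantum used, demote→Q1. Q0=[P5] Q1=[P1,P2,P3,P4] Q2=[]
t=8-10: P5@Q0 runs 2, rem=12, quantum used, demote→Q1. Q0=[] Q1=[P1,P2,P3,P4,P5] Q2=[]
t=10-15: P1@Q1 runs 5, rem=5, quantum used, demote→Q2. Q0=[] Q1=[P2,P3,P4,P5] Q2=[P1]
t=15-20: P2@Q1 runs 5, rem=4, quantum used, demote→Q2. Q0=[] Q1=[P3,P4,P5] Q2=[P1,P2]
t=20-24: P3@Q1 runs 4, rem=0, completes. Q0=[] Q1=[P4,P5] Q2=[P1,P2]
t=24-28: P4@Q1 runs 4, rem=0, completes. Q0=[] Q1=[P5] Q2=[P1,P2]
t=28-31: P5@Q1 runs 3, rem=9, I/O yield, promote→Q0. Q0=[P5] Q1=[] Q2=[P1,P2]
t=31-33: P5@Q0 runs 2, rem=7, quantum used, demote→Q1. Q0=[] Q1=[P5] Q2=[P1,P2]
t=33-36: P5@Q1 runs 3, rem=4, I/O yield, promote→Q0. Q0=[P5] Q1=[] Q2=[P1,P2]
t=36-38: P5@Q0 runs 2, rem=2, quantum used, demote→Q1. Q0=[] Q1=[P5] Q2=[P1,P2]
t=38-40: P5@Q1 runs 2, rem=0, completes. Q0=[] Q1=[] Q2=[P1,P2]
t=40-45: P1@Q2 runs 5, rem=0, completes. Q0=[] Q1=[] Q2=[P2]
t=45-49: P2@Q2 runs 4, rem=0, completes. Q0=[] Q1=[] Q2=[]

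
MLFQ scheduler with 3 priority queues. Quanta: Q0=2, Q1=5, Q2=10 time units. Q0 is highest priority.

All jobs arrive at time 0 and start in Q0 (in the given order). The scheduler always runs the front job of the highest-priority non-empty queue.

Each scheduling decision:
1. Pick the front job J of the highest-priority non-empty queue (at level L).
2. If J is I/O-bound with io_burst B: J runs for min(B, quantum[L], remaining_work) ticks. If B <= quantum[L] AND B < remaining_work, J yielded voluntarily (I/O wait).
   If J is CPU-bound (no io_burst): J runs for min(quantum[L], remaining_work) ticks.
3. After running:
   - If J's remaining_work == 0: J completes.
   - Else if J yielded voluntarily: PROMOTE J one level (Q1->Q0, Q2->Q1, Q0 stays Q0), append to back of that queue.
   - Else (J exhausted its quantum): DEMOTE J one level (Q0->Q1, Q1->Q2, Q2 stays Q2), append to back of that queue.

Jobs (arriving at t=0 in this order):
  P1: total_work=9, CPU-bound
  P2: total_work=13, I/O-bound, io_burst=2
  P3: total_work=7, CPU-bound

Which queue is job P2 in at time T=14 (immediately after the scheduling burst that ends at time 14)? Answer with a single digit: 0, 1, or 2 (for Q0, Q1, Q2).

Answer: 0

Derivation:
t=0-2: P1@Q0 runs 2, rem=7, quantum used, demote→Q1. Q0=[P2,P3] Q1=[P1] Q2=[]
t=2-4: P2@Q0 runs 2, rem=11, I/O yield, promote→Q0. Q0=[P3,P2] Q1=[P1] Q2=[]
t=4-6: P3@Q0 runs 2, rem=5, quantum used, demote→Q1. Q0=[P2] Q1=[P1,P3] Q2=[]
t=6-8: P2@Q0 runs 2, rem=9, I/O yield, promote→Q0. Q0=[P2] Q1=[P1,P3] Q2=[]
t=8-10: P2@Q0 runs 2, rem=7, I/O yield, promote→Q0. Q0=[P2] Q1=[P1,P3] Q2=[]
t=10-12: P2@Q0 runs 2, rem=5, I/O yield, promote→Q0. Q0=[P2] Q1=[P1,P3] Q2=[]
t=12-14: P2@Q0 runs 2, rem=3, I/O yield, promote→Q0. Q0=[P2] Q1=[P1,P3] Q2=[]
t=14-16: P2@Q0 runs 2, rem=1, I/O yield, promote→Q0. Q0=[P2] Q1=[P1,P3] Q2=[]
t=16-17: P2@Q0 runs 1, rem=0, completes. Q0=[] Q1=[P1,P3] Q2=[]
t=17-22: P1@Q1 runs 5, rem=2, quantum used, demote→Q2. Q0=[] Q1=[P3] Q2=[P1]
t=22-27: P3@Q1 runs 5, rem=0, completes. Q0=[] Q1=[] Q2=[P1]
t=27-29: P1@Q2 runs 2, rem=0, completes. Q0=[] Q1=[] Q2=[]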